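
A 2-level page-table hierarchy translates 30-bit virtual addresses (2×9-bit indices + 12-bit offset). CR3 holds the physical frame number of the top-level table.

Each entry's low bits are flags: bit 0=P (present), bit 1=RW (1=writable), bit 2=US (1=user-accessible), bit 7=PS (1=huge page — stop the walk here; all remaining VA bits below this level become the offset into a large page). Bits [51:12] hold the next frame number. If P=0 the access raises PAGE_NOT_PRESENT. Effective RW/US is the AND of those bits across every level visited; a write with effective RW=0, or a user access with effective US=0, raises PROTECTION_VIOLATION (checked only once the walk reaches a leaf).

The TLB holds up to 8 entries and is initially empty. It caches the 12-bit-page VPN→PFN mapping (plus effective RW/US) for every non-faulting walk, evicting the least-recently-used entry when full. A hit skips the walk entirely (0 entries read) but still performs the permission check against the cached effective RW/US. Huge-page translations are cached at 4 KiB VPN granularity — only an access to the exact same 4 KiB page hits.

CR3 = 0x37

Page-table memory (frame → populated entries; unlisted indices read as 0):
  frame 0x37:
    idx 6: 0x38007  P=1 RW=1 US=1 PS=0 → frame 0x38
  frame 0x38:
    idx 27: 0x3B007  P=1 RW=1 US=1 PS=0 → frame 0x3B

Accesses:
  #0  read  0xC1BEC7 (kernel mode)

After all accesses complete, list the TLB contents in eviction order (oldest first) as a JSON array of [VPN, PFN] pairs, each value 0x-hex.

Trace:
#0 VA=0xC1BEC7 (r,kernel):
  [0] read 0x37 idx=6: raw=0x38007 flags P=1 W=1 U=1 S=0
  [1] read 0x38 idx=27: raw=0x3B007 flags P=1 W=1 U=1 S=0
  → PA=0x3BEC7  (2 entries read)

TLB: [["0xC1B", "0x3B"]]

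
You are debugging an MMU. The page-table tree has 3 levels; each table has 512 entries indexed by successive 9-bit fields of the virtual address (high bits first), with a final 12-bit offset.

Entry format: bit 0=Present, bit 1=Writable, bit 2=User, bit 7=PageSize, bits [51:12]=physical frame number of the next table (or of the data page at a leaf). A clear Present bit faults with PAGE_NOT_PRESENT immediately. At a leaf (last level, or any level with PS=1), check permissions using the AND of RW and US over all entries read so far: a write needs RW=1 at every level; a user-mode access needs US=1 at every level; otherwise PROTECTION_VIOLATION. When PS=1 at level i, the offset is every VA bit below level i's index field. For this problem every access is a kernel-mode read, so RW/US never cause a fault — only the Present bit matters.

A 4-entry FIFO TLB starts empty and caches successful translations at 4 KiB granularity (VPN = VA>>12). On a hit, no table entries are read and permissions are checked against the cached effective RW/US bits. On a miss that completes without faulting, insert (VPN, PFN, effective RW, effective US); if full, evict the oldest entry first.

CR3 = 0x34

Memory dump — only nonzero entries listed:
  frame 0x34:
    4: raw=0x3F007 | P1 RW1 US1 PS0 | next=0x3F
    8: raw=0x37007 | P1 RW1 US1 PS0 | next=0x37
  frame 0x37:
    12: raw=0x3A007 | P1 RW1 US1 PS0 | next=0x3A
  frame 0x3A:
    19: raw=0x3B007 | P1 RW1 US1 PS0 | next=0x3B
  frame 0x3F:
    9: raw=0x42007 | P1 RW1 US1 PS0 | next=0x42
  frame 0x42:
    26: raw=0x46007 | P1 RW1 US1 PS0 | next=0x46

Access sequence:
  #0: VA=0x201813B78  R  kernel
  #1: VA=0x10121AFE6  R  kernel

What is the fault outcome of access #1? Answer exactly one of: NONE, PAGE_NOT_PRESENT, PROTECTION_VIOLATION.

Walk each access:
#0 VA=0x201813B78 (r,kernel):
  [0] read 0x34 idx=8: raw=0x37007 flags P=1 W=1 U=1 S=0
  [1] read 0x37 idx=12: raw=0x3A007 flags P=1 W=1 U=1 S=0
  [2] read 0x3A idx=19: raw=0x3B007 flags P=1 W=1 U=1 S=0
  → PA=0x3BB78  (3 entries read)
#1 VA=0x10121AFE6 (r,kernel):
  [0] read 0x34 idx=4: raw=0x3F007 flags P=1 W=1 U=1 S=0
  [1] read 0x3F idx=9: raw=0x42007 flags P=1 W=1 U=1 S=0
  [2] read 0x42 idx=26: raw=0x46007 flags P=1 W=1 U=1 S=0
  → PA=0x46FE6  (3 entries read)

Access #1 fault: NONE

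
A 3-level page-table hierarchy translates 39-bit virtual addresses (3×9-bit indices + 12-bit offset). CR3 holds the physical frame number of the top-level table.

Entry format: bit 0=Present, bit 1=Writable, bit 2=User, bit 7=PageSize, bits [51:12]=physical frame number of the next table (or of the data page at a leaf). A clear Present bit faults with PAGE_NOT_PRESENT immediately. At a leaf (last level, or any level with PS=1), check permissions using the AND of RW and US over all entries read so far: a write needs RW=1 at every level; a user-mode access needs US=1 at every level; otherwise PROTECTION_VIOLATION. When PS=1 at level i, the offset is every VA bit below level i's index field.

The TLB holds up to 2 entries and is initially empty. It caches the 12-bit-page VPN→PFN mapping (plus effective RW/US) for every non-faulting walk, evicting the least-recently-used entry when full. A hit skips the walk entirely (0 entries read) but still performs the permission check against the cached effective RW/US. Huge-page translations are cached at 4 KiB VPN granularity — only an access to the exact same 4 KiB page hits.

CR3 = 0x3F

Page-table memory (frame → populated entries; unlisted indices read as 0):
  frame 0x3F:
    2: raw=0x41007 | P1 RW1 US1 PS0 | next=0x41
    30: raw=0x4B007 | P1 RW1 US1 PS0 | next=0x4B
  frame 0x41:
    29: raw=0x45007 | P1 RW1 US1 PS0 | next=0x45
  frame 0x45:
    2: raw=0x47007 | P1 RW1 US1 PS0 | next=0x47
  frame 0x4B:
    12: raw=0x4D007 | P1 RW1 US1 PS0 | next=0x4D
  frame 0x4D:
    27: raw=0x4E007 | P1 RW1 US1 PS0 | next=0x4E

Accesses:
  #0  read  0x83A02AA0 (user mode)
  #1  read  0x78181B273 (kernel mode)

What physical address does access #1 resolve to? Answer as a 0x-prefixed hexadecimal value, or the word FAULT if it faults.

Walk each access:
#0 VA=0x83A02AA0 (r,user):
  [0] read 0x3F idx=2: raw=0x41007 flags P=1 W=1 U=1 S=0
  [1] read 0x41 idx=29: raw=0x45007 flags P=1 W=1 U=1 S=0
  [2] read 0x45 idx=2: raw=0x47007 flags P=1 W=1 U=1 S=0
  ✓ 0x47AA0  — 3 lookups
#1 VA=0x78181B273 (r,kernel):
  [0] read 0x3F idx=30: raw=0x4B007 flags P=1 W=1 U=1 S=0
  [1] read 0x4B idx=12: raw=0x4D007 flags P=1 W=1 U=1 S=0
  [2] read 0x4D idx=27: raw=0x4E007 flags P=1 W=1 U=1 S=0
  ✓ 0x4E273  — 3 lookups

Access #1 PA: 0x4E273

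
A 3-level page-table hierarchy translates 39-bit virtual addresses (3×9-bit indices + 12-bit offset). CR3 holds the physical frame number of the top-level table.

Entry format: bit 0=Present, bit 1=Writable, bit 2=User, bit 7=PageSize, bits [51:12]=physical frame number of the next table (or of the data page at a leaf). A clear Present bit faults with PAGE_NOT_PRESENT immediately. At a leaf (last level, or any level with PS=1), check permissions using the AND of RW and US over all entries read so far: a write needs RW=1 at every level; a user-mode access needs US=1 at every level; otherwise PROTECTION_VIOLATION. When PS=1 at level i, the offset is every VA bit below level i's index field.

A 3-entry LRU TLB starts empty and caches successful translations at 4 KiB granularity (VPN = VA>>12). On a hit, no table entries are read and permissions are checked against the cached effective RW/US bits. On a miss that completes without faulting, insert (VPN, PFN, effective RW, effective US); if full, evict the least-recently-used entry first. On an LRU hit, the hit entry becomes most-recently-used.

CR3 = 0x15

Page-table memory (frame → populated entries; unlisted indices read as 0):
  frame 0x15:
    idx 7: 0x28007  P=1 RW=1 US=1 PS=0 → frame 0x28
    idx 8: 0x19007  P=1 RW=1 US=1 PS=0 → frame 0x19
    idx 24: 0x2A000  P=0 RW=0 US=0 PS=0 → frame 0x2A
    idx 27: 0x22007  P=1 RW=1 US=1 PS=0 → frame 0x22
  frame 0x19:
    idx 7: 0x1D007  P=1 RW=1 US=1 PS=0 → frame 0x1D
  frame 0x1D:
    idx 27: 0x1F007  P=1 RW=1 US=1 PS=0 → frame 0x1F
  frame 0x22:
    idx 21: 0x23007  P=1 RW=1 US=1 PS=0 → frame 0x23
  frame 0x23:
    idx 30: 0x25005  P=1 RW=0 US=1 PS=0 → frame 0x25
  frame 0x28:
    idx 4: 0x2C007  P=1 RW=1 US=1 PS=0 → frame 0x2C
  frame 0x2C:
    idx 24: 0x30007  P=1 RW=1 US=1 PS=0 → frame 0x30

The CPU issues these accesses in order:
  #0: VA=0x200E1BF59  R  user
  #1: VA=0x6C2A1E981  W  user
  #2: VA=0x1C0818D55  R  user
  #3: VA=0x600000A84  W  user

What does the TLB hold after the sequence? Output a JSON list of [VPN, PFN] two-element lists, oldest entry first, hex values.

Per-access translation:
#0 VA=0x200E1BF59 (r,user):
  [0] read 0x15 idx=8: raw=0x19007 flags P=1 W=1 U=1 S=0
  [1] read 0x19 idx=7: raw=0x1D007 flags P=1 W=1 U=1 S=0
  [2] read 0x1D idx=27: raw=0x1F007 flags P=1 W=1 U=1 S=0
  ✓ 0x1FF59  — 3 lookups
#1 VA=0x6C2A1E981 (w,user):
  [0] read 0x15 idx=27: raw=0x22007 flags P=1 W=1 U=1 S=0
  [1] read 0x22 idx=21: raw=0x23007 flags P=1 W=1 U=1 S=0
  [2] read 0x23 idx=30: raw=0x25005 flags P=1 W=0 U=1 S=0
  → PROTECTION_VIOLATION  (3 entries read)
#2 VA=0x1C0818D55 (r,user):
  [0] read 0x15 idx=7: raw=0x28007 flags P=1 W=1 U=1 S=0
  [1] read 0x28 idx=4: raw=0x2C007 flags P=1 W=1 U=1 S=0
  [2] read 0x2C idx=24: raw=0x30007 flags P=1 W=1 U=1 S=0
  ✓ 0x30D55  — 3 lookups
#3 VA=0x600000A84 (w,user):
  [0] read 0x15 idx=24: raw=0x2A000 flags P=0 W=0 U=0 S=0
  → PAGE_NOT_PRESENT  (1 entries read)

TLB: [["0x200E1B", "0x1F"], ["0x1C0818", "0x30"]]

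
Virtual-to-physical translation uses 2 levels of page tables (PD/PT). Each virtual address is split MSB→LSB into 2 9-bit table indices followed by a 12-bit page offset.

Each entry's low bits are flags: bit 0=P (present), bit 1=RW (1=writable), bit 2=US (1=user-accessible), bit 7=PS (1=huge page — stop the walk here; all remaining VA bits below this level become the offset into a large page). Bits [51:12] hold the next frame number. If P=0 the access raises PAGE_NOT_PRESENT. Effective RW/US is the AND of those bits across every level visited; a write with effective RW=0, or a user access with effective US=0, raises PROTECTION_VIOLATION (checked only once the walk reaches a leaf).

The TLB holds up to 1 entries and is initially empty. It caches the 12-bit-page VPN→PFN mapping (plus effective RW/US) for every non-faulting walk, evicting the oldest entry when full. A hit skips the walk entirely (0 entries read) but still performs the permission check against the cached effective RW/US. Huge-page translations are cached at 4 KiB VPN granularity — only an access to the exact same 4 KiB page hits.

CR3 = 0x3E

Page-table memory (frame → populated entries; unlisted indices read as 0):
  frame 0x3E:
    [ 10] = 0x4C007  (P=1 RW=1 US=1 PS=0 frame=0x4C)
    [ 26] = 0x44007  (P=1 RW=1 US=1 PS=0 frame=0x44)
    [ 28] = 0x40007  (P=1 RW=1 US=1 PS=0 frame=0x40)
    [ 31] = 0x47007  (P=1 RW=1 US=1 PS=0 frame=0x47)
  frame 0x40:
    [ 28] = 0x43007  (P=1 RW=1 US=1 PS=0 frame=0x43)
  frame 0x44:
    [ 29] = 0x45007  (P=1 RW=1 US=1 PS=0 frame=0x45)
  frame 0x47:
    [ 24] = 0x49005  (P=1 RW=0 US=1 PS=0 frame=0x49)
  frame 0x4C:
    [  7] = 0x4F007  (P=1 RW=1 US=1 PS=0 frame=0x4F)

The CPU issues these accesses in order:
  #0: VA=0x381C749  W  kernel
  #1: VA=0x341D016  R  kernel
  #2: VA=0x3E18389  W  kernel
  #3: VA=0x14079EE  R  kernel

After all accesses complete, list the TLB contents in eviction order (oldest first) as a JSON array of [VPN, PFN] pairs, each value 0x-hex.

Walk each access:
#0 VA=0x381C749 (w,kernel):
  L0 @0x3E[28] → 0x40007  P=1,RW=1,US=1,PS=0
  L1 @0x40[28] → 0x43007  P=1,RW=1,US=1,PS=0
  ⇒ phys 0x43749  [2 reads]
#1 VA=0x341D016 (r,kernel):
  L0 @0x3E[26] → 0x44007  P=1,RW=1,US=1,PS=0
  L1 @0x44[29] → 0x45007  P=1,RW=1,US=1,PS=0
  ⇒ phys 0x45016  [2 reads]
#2 VA=0x3E18389 (w,kernel):
  L0 @0x3E[31] → 0x47007  P=1,RW=1,US=1,PS=0
  L1 @0x47[24] → 0x49005  P=1,RW=0,US=1,PS=0
  ⇒ fault: PROTECTION_VIOLATION  — 2 lookups
#3 VA=0x14079EE (r,kernel):
  L0 @0x3E[10] → 0x4C007  P=1,RW=1,US=1,PS=0
  L1 @0x4C[7] → 0x4F007  P=1,RW=1,US=1,PS=0
  ⇒ phys 0x4F9EE  [2 reads]

TLB: [["0x1407", "0x4F"]]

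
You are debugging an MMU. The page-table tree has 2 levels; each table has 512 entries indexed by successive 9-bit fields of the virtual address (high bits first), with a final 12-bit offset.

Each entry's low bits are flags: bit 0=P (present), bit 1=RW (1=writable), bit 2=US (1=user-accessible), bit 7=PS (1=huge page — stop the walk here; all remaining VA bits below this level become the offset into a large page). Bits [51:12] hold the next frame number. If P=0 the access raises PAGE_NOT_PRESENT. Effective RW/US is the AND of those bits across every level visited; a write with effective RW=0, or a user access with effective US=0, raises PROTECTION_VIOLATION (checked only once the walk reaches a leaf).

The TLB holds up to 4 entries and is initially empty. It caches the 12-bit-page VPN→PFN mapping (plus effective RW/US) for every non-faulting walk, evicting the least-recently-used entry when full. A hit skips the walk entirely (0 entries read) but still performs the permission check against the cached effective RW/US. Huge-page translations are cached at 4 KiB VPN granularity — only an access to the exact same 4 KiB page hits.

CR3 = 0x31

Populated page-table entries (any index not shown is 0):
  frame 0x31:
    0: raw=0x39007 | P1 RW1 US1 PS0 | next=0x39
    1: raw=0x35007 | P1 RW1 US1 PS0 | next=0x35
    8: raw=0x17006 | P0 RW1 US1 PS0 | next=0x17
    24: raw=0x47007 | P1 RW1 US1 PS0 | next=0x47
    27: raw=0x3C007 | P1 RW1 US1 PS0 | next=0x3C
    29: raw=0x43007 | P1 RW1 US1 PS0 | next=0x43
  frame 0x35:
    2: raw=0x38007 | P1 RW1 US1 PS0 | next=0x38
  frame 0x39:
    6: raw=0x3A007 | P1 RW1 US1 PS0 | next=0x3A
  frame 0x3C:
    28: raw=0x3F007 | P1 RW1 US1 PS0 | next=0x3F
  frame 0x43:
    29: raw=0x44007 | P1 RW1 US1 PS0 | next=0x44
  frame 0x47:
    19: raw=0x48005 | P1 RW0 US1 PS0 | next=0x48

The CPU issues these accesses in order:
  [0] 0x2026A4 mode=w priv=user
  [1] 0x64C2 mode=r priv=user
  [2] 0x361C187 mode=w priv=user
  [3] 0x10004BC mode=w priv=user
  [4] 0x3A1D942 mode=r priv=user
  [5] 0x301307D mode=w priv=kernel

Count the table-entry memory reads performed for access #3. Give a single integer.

Walk each access:
#0 VA=0x2026A4 (w,user):
  lvl0: tbl 0x31, slot 1 ⇒ 0x35007 (P1/RW1/US1/PS0)
  lvl1: tbl 0x35, slot 2 ⇒ 0x38007 (P1/RW1/US1/PS0)
  ⇒ phys 0x386A4  [2 reads]
#1 VA=0x64C2 (r,user):
  lvl0: tbl 0x31, slot 0 ⇒ 0x39007 (P1/RW1/US1/PS0)
  lvl1: tbl 0x39, slot 6 ⇒ 0x3A007 (P1/RW1/US1/PS0)
  ⇒ phys 0x3A4C2  [2 reads]
#2 VA=0x361C187 (w,user):
  lvl0: tbl 0x31, slot 27 ⇒ 0x3C007 (P1/RW1/US1/PS0)
  lvl1: tbl 0x3C, slot 28 ⇒ 0x3F007 (P1/RW1/US1/PS0)
  ⇒ phys 0x3F187  [2 reads]
#3 VA=0x10004BC (w,user):
  lvl0: tbl 0x31, slot 8 ⇒ 0x17006 (P0/RW1/US1/PS0)
  → PAGE_NOT_PRESENT  (1 entries read)
#4 VA=0x3A1D942 (r,user):
  lvl0: tbl 0x31, slot 29 ⇒ 0x43007 (P1/RW1/US1/PS0)
  lvl1: tbl 0x43, slot 29 ⇒ 0x44007 (P1/RW1/US1/PS0)
  ⇒ phys 0x44942  [2 reads]
#5 VA=0x301307D (w,kernel):
  lvl0: tbl 0x31, slot 24 ⇒ 0x47007 (P1/RW1/US1/PS0)
  lvl1: tbl 0x47, slot 19 ⇒ 0x48005 (P1/RW0/US1/PS0)
  → PROTECTION_VIOLATION  (2 entries read)

Entries read for #3: 1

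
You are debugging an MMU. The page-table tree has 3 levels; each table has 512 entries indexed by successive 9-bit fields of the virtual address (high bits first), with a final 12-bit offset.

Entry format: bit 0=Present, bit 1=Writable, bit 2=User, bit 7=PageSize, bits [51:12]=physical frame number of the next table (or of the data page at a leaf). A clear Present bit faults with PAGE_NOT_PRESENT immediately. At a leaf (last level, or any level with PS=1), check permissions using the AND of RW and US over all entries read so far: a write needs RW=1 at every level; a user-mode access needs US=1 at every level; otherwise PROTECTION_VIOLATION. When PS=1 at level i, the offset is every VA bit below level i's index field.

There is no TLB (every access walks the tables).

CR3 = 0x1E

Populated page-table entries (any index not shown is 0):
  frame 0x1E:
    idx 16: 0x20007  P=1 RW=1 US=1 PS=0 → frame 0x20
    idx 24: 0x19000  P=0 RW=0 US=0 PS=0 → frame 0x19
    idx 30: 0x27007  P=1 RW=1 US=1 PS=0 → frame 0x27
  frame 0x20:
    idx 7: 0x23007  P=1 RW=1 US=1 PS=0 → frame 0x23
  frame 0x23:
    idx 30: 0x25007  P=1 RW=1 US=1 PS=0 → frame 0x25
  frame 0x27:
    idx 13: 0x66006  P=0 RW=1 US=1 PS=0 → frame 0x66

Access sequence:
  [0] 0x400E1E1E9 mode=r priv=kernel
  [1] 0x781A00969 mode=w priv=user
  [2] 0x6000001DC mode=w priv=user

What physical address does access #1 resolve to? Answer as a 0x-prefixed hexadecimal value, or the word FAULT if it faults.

Trace:
#0 VA=0x400E1E1E9 (r,kernel):
  L0 @0x1E[16] → 0x20007  P=1,RW=1,US=1,PS=0
  L1 @0x20[7] → 0x23007  P=1,RW=1,US=1,PS=0
  L2 @0x23[30] → 0x25007  P=1,RW=1,US=1,PS=0
  → PA=0x251E9  (3 entries read)
#1 VA=0x781A00969 (w,user):
  L0 @0x1E[30] → 0x27007  P=1,RW=1,US=1,PS=0
  L1 @0x27[13] → 0x66006  P=0,RW=1,US=1,PS=0
  → PAGE_NOT_PRESENT  (2 entries read)
#2 VA=0x6000001DC (w,user):
  L0 @0x1E[24] → 0x19000  P=0,RW=0,US=0,PS=0
  → PAGE_NOT_PRESENT  (1 entries read)

Access #1 PA: FAULT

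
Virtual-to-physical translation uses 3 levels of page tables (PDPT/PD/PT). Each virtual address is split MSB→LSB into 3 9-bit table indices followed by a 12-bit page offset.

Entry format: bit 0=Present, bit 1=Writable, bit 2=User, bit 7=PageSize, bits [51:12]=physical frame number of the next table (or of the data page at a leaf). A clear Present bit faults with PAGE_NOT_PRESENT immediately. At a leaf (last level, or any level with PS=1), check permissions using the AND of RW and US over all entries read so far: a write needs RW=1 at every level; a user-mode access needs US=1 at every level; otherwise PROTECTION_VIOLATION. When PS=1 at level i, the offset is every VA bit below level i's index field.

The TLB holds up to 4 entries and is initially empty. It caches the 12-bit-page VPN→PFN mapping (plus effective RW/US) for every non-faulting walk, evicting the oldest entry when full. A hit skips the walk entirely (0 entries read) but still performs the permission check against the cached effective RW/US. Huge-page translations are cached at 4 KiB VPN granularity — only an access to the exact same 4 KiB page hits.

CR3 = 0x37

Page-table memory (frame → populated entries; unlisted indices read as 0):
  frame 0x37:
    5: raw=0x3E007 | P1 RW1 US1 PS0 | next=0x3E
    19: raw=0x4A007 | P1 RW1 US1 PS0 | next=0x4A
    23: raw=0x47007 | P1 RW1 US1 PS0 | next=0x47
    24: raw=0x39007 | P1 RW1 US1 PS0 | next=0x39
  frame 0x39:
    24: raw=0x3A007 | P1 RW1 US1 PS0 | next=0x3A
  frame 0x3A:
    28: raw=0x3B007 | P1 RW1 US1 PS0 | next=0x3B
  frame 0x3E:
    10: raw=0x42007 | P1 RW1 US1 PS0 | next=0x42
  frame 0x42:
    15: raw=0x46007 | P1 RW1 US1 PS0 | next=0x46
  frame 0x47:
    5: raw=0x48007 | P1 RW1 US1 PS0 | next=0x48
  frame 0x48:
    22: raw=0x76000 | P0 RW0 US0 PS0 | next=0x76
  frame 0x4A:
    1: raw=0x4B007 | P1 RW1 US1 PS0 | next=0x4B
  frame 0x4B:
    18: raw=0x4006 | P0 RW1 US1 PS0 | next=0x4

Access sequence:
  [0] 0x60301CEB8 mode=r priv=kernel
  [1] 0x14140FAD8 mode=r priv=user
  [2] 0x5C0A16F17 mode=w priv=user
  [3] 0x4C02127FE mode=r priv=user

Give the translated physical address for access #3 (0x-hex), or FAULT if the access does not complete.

Trace:
#0 VA=0x60301CEB8 (r,kernel):
  L0: frame=0x37 idx=24 entry=0x39007 [P=1 RW=1 US=1 PS=0]
  L1: frame=0x39 idx=24 entry=0x3A007 [P=1 RW=1 US=1 PS=0]
  L2: frame=0x3A idx=28 entry=0x3B007 [P=1 RW=1 US=1 PS=0]
  ⇒ phys 0x3BEB8  [3 reads]
#1 VA=0x14140FAD8 (r,user):
  L0: frame=0x37 idx=5 entry=0x3E007 [P=1 RW=1 US=1 PS=0]
  L1: frame=0x3E idx=10 entry=0x42007 [P=1 RW=1 US=1 PS=0]
  L2: frame=0x42 idx=15 entry=0x46007 [P=1 RW=1 US=1 PS=0]
  ⇒ phys 0x46AD8  [3 reads]
#2 VA=0x5C0A16F17 (w,user):
  L0: frame=0x37 idx=23 entry=0x47007 [P=1 RW=1 US=1 PS=0]
  L1: frame=0x47 idx=5 entry=0x48007 [P=1 RW=1 US=1 PS=0]
  L2: frame=0x48 idx=22 entry=0x76000 [P=0 RW=0 US=0 PS=0]
  → PAGE_NOT_PRESENT  (3 entries read)
#3 VA=0x4C02127FE (r,user):
  L0: frame=0x37 idx=19 entry=0x4A007 [P=1 RW=1 US=1 PS=0]
  L1: frame=0x4A idx=1 entry=0x4B007 [P=1 RW=1 US=1 PS=0]
  L2: frame=0x4B idx=18 entry=0x4006 [P=0 RW=1 US=1 PS=0]
  → PAGE_NOT_PRESENT  (3 entries read)

Access #3 PA: FAULT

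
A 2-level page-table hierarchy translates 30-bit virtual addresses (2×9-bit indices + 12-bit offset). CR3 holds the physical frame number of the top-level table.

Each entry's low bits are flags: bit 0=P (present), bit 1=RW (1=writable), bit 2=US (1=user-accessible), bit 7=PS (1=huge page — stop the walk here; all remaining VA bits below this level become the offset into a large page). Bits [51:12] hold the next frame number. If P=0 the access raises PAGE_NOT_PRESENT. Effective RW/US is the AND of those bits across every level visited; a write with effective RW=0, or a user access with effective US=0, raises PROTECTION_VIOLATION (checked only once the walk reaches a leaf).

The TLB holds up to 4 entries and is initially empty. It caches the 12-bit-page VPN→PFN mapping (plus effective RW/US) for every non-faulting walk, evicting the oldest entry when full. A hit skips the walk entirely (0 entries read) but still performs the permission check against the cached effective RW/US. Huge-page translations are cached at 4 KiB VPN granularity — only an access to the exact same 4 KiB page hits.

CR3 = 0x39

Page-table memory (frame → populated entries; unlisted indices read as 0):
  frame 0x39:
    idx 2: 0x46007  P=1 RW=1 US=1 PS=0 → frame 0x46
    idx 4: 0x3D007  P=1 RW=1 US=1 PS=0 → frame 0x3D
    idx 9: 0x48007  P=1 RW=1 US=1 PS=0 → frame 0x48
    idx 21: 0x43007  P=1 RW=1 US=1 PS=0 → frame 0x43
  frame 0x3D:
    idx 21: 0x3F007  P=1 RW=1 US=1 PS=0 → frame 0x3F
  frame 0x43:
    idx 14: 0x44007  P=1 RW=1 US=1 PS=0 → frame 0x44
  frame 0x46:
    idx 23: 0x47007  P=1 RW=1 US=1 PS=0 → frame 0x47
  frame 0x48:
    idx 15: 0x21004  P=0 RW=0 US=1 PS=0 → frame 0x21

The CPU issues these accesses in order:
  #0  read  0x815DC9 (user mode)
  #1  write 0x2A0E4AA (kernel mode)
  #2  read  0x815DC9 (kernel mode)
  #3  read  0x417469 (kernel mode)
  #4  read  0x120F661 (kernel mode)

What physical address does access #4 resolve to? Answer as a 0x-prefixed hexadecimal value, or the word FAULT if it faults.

Trace:
#0 VA=0x815DC9 (r,user):
  L0: frame=0x39 idx=4 entry=0x3D007 [P=1 RW=1 US=1 PS=0]
  L1: frame=0x3D idx=21 entry=0x3F007 [P=1 RW=1 US=1 PS=0]
  ⇒ phys 0x3FDC9  [2 reads]
#1 VA=0x2A0E4AA (w,kernel):
  L0: frame=0x39 idx=21 entry=0x43007 [P=1 RW=1 US=1 PS=0]
  L1: frame=0x43 idx=14 entry=0x44007 [P=1 RW=1 US=1 PS=0]
  ⇒ phys 0x444AA  [2 reads]
#2 VA=0x815DC9 (r,kernel):
  TLB hit vpn=0x815 → PA=0x3FDC9
#3 VA=0x417469 (r,kernel):
  L0: frame=0x39 idx=2 entry=0x46007 [P=1 RW=1 US=1 PS=0]
  L1: frame=0x46 idx=23 entry=0x47007 [P=1 RW=1 US=1 PS=0]
  ⇒ phys 0x47469  [2 reads]
#4 VA=0x120F661 (r,kernel):
  L0: frame=0x39 idx=9 entry=0x48007 [P=1 RW=1 US=1 PS=0]
  L1: frame=0x48 idx=15 entry=0x21004 [P=0 RW=0 US=1 PS=0]
  → PAGE_NOT_PRESENT  (2 entries read)

Access #4 PA: FAULT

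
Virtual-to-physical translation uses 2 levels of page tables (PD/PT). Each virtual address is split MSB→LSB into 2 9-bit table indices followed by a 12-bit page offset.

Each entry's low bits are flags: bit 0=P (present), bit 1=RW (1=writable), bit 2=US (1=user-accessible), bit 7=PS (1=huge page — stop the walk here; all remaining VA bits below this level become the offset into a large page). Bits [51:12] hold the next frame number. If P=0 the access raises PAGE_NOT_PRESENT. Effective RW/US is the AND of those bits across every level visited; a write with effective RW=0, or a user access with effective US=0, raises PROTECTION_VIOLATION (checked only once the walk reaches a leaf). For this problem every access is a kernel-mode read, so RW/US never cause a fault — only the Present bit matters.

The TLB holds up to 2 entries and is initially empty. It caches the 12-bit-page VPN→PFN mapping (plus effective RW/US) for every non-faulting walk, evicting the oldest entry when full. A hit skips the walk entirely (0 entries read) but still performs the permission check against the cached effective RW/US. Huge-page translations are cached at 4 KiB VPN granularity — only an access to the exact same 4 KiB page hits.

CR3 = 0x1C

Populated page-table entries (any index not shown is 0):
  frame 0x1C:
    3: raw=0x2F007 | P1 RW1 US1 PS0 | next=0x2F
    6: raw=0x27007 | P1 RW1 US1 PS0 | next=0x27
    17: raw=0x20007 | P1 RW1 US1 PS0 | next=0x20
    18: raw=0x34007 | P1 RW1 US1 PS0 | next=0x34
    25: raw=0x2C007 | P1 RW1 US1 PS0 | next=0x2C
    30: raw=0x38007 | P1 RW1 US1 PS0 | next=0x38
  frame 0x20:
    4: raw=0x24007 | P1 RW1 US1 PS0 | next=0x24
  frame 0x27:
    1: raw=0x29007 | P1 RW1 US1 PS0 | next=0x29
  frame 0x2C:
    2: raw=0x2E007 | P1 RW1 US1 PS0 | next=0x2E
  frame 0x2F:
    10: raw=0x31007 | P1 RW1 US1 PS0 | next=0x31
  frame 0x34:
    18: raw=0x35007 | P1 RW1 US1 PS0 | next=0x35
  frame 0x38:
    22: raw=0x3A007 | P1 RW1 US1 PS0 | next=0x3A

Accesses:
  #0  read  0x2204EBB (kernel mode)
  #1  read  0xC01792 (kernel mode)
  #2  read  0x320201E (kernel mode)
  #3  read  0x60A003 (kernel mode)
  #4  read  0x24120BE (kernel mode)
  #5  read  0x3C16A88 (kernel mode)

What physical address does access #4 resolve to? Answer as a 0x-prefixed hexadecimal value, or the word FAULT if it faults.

Trace:
#0 VA=0x2204EBB (r,kernel):
  lvl0: tbl 0x1C, slot 17 ⇒ 0x20007 (P1/RW1/US1/PS0)
  lvl1: tbl 0x20, slot 4 ⇒ 0x24007 (P1/RW1/US1/PS0)
  ✓ 0x24EBB  — 2 lookups
#1 VA=0xC01792 (r,kernel):
  lvl0: tbl 0x1C, slot 6 ⇒ 0x27007 (P1/RW1/US1/PS0)
  lvl1: tbl 0x27, slot 1 ⇒ 0x29007 (P1/RW1/US1/PS0)
  ✓ 0x29792  — 2 lookups
#2 VA=0x320201E (r,kernel):
  lvl0: tbl 0x1C, slot 25 ⇒ 0x2C007 (P1/RW1/US1/PS0)
  lvl1: tbl 0x2C, slot 2 ⇒ 0x2E007 (P1/RW1/US1/PS0)
  ✓ 0x2E01E  — 2 lookups
#3 VA=0x60A003 (r,kernel):
  lvl0: tbl 0x1C, slot 3 ⇒ 0x2F007 (P1/RW1/US1/PS0)
  lvl1: tbl 0x2F, slot 10 ⇒ 0x31007 (P1/RW1/US1/PS0)
  ✓ 0x31003  — 2 lookups
#4 VA=0x24120BE (r,kernel):
  lvl0: tbl 0x1C, slot 18 ⇒ 0x34007 (P1/RW1/US1/PS0)
  lvl1: tbl 0x34, slot 18 ⇒ 0x35007 (P1/RW1/US1/PS0)
  ✓ 0x350BE  — 2 lookups
#5 VA=0x3C16A88 (r,kernel):
  lvl0: tbl 0x1C, slot 30 ⇒ 0x38007 (P1/RW1/US1/PS0)
  lvl1: tbl 0x38, slot 22 ⇒ 0x3A007 (P1/RW1/US1/PS0)
  ✓ 0x3AA88  — 2 lookups

Access #4 PA: 0x350BE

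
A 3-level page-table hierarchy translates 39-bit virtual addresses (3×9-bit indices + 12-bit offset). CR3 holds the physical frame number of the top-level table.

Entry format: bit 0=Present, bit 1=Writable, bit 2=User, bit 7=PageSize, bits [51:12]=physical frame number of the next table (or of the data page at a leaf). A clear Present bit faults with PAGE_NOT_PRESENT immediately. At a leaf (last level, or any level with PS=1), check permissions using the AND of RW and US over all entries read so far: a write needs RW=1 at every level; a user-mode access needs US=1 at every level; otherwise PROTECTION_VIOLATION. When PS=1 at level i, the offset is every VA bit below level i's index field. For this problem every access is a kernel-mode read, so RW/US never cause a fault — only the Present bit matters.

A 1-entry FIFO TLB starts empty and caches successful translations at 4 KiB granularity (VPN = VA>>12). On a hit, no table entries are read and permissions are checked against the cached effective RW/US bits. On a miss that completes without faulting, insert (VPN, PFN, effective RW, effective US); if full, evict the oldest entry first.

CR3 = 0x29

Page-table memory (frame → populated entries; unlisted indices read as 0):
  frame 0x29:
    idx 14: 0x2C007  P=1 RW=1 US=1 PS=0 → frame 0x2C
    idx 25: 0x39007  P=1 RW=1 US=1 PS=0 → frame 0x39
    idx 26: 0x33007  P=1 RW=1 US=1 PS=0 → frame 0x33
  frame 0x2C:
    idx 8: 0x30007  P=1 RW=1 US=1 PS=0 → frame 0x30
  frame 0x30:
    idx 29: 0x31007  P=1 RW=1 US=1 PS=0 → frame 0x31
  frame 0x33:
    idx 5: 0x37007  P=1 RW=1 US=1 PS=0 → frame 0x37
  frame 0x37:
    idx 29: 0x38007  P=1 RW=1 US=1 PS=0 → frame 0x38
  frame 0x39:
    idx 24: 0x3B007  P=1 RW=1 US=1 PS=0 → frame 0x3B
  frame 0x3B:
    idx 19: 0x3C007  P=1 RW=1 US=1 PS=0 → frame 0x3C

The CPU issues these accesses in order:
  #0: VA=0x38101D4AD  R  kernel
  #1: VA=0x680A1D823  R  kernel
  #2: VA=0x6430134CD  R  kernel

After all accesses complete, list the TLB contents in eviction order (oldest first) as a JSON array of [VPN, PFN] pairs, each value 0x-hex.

Trace:
#0 VA=0x38101D4AD (r,kernel):
  lvl0: tbl 0x29, slot 14 ⇒ 0x2C007 (P1/RW1/US1/PS0)
  lvl1: tbl 0x2C, slot 8 ⇒ 0x30007 (P1/RW1/US1/PS0)
  lvl2: tbl 0x30, slot 29 ⇒ 0x31007 (P1/RW1/US1/PS0)
  ⇒ phys 0x314AD  [3 reads]
#1 VA=0x680A1D823 (r,kernel):
  lvl0: tbl 0x29, slot 26 ⇒ 0x33007 (P1/RW1/US1/PS0)
  lvl1: tbl 0x33, slot 5 ⇒ 0x37007 (P1/RW1/US1/PS0)
  lvl2: tbl 0x37, slot 29 ⇒ 0x38007 (P1/RW1/US1/PS0)
  ⇒ phys 0x38823  [3 reads]
#2 VA=0x6430134CD (r,kernel):
  lvl0: tbl 0x29, slot 25 ⇒ 0x39007 (P1/RW1/US1/PS0)
  lvl1: tbl 0x39, slot 24 ⇒ 0x3B007 (P1/RW1/US1/PS0)
  lvl2: tbl 0x3B, slot 19 ⇒ 0x3C007 (P1/RW1/US1/PS0)
  ⇒ phys 0x3C4CD  [3 reads]

TLB: [["0x643013", "0x3C"]]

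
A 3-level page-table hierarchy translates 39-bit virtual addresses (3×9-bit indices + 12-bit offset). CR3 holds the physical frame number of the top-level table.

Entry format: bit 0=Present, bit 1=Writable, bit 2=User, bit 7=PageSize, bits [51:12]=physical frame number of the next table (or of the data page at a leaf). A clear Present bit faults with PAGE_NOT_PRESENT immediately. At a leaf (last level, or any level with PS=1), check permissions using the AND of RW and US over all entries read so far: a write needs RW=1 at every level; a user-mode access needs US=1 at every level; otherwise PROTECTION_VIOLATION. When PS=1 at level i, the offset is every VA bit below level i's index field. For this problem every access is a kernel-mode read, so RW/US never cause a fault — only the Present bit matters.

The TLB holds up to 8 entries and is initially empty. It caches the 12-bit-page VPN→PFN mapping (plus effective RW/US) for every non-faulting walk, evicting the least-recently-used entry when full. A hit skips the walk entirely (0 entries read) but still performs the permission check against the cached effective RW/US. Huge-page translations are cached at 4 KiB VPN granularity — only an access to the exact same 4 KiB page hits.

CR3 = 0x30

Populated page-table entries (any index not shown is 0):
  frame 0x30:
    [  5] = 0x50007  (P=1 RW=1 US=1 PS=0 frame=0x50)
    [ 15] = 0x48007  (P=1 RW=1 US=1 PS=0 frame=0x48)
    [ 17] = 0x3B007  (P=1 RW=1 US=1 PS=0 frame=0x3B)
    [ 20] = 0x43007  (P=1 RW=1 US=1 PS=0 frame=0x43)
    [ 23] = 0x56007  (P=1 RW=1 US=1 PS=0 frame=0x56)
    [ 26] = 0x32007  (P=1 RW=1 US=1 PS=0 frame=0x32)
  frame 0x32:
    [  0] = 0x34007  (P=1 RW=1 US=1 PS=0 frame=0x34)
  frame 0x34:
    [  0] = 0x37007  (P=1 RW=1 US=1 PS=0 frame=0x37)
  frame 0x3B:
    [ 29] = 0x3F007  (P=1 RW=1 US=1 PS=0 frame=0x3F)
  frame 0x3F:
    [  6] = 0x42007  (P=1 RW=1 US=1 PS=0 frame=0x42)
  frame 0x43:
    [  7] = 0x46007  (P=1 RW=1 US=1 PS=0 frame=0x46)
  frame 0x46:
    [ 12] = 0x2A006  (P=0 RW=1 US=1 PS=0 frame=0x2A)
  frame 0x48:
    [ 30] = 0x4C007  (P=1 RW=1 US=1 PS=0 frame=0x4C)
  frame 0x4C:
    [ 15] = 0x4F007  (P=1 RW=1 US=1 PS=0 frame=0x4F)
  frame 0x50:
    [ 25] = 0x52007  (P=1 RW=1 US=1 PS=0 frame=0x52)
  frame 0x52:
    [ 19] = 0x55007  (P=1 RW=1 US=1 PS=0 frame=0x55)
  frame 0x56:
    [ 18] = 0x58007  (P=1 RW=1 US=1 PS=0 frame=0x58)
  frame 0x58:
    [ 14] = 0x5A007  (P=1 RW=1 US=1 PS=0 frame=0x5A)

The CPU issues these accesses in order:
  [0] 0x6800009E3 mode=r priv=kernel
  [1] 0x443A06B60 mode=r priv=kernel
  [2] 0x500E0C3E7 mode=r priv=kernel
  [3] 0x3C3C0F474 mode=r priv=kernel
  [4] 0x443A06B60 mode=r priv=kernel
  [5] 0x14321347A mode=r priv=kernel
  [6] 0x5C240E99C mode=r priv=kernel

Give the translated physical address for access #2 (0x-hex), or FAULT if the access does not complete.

Per-access translation:
#0 VA=0x6800009E3 (r,kernel):
  L0 @0x30[26] → 0x32007  P=1,RW=1,US=1,PS=0
  L1 @0x32[0] → 0x34007  P=1,RW=1,US=1,PS=0
  L2 @0x34[0] → 0x37007  P=1,RW=1,US=1,PS=0
  → PA=0x379E3  (3 entries read)
#1 VA=0x443A06B60 (r,kernel):
  L0 @0x30[17] → 0x3B007  P=1,RW=1,US=1,PS=0
  L1 @0x3B[29] → 0x3F007  P=1,RW=1,US=1,PS=0
  L2 @0x3F[6] → 0x42007  P=1,RW=1,US=1,PS=0
  → PA=0x42B60  (3 entries read)
#2 VA=0x500E0C3E7 (r,kernel):
  L0 @0x30[20] → 0x43007  P=1,RW=1,US=1,PS=0
  L1 @0x43[7] → 0x46007  P=1,RW=1,US=1,PS=0
  L2 @0x46[12] → 0x2A006  P=0,RW=1,US=1,PS=0
  → PAGE_NOT_PRESENT  (3 entries read)
#3 VA=0x3C3C0F474 (r,kernel):
  L0 @0x30[15] → 0x48007  P=1,RW=1,US=1,PS=0
  L1 @0x48[30] → 0x4C007  P=1,RW=1,US=1,PS=0
  L2 @0x4C[15] → 0x4F007  P=1,RW=1,US=1,PS=0
  → PA=0x4F474  (3 entries read)
#4 VA=0x443A06B60 (r,kernel):
  TLB hit vpn=0x443A06 → PA=0x42B60
#5 VA=0x14321347A (r,kernel):
  L0 @0x30[5] → 0x50007  P=1,RW=1,US=1,PS=0
  L1 @0x50[25] → 0x52007  P=1,RW=1,US=1,PS=0
  L2 @0x52[19] → 0x55007  P=1,RW=1,US=1,PS=0
  → PA=0x5547A  (3 entries read)
#6 VA=0x5C240E99C (r,kernel):
  L0 @0x30[23] → 0x56007  P=1,RW=1,US=1,PS=0
  L1 @0x56[18] → 0x58007  P=1,RW=1,US=1,PS=0
  L2 @0x58[14] → 0x5A007  P=1,RW=1,US=1,PS=0
  → PA=0x5A99C  (3 entries read)

Access #2 PA: FAULT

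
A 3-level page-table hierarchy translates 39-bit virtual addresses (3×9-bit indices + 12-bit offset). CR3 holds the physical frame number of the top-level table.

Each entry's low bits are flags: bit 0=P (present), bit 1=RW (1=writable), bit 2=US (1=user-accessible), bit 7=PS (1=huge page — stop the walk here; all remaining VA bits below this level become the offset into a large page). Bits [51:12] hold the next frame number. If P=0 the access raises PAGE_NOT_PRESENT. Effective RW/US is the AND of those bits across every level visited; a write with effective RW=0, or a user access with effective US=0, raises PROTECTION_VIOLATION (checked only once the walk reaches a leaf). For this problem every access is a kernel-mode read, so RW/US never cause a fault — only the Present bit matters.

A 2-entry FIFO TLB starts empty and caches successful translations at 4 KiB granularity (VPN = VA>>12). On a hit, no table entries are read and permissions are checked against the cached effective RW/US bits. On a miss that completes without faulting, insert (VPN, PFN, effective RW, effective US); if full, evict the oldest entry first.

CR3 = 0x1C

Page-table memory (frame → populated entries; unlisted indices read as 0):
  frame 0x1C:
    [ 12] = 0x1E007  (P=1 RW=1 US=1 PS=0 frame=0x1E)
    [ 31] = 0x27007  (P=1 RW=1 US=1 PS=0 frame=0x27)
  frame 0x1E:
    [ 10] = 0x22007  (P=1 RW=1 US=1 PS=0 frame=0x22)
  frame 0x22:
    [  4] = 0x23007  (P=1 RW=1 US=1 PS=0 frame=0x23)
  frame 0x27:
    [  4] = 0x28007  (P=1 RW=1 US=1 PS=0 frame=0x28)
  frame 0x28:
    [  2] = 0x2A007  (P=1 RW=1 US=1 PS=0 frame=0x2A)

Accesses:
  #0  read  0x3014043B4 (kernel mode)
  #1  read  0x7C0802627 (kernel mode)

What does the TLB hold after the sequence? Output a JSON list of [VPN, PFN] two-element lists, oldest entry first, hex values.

Walk each access:
#0 VA=0x3014043B4 (r,kernel):
  lvl0: tbl 0x1C, slot 12 ⇒ 0x1E007 (P1/RW1/US1/PS0)
  lvl1: tbl 0x1E, slot 10 ⇒ 0x22007 (P1/RW1/US1/PS0)
  lvl2: tbl 0x22, slot 4 ⇒ 0x23007 (P1/RW1/US1/PS0)
  ✓ 0x233B4  — 3 lookups
#1 VA=0x7C0802627 (r,kernel):
  lvl0: tbl 0x1C, slot 31 ⇒ 0x27007 (P1/RW1/US1/PS0)
  lvl1: tbl 0x27, slot 4 ⇒ 0x28007 (P1/RW1/US1/PS0)
  lvl2: tbl 0x28, slot 2 ⇒ 0x2A007 (P1/RW1/US1/PS0)
  ✓ 0x2A627  — 3 lookups

TLB: [["0x301404", "0x23"], ["0x7C0802", "0x2A"]]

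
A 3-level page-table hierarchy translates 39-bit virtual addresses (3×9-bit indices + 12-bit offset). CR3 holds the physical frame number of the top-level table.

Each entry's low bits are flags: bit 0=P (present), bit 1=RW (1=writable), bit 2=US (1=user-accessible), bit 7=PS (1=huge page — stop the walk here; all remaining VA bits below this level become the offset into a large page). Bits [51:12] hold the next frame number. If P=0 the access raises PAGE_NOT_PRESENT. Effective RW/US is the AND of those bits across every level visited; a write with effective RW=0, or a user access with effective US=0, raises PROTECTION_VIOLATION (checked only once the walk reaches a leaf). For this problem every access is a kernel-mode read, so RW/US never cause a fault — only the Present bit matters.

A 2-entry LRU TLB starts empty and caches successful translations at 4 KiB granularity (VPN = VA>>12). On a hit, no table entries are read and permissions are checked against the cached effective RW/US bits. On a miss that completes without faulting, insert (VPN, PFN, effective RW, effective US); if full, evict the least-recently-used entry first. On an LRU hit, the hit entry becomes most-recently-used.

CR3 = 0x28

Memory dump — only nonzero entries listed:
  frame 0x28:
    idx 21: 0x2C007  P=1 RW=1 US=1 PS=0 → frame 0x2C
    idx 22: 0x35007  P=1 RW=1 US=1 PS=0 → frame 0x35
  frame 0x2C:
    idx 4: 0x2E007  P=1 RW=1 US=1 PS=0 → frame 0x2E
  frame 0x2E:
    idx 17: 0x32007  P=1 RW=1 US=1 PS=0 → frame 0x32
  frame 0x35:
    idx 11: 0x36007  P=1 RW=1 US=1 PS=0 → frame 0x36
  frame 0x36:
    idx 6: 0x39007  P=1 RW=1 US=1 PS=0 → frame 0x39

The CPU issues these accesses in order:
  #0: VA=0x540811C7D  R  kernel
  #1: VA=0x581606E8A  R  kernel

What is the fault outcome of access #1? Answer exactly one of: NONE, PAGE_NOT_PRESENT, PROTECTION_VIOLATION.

Per-access translation:
#0 VA=0x540811C7D (r,kernel):
  L0: frame=0x28 idx=21 entry=0x2C007 [P=1 RW=1 US=1 PS=0]
  L1: frame=0x2C idx=4 entry=0x2E007 [P=1 RW=1 US=1 PS=0]
  L2: frame=0x2E idx=17 entry=0x32007 [P=1 RW=1 US=1 PS=0]
  ⇒ phys 0x32C7D  [3 reads]
#1 VA=0x581606E8A (r,kernel):
  L0: frame=0x28 idx=22 entry=0x35007 [P=1 RW=1 US=1 PS=0]
  L1: frame=0x35 idx=11 entry=0x36007 [P=1 RW=1 US=1 PS=0]
  L2: frame=0x36 idx=6 entry=0x39007 [P=1 RW=1 US=1 PS=0]
  ⇒ phys 0x39E8A  [3 reads]

Access #1 fault: NONE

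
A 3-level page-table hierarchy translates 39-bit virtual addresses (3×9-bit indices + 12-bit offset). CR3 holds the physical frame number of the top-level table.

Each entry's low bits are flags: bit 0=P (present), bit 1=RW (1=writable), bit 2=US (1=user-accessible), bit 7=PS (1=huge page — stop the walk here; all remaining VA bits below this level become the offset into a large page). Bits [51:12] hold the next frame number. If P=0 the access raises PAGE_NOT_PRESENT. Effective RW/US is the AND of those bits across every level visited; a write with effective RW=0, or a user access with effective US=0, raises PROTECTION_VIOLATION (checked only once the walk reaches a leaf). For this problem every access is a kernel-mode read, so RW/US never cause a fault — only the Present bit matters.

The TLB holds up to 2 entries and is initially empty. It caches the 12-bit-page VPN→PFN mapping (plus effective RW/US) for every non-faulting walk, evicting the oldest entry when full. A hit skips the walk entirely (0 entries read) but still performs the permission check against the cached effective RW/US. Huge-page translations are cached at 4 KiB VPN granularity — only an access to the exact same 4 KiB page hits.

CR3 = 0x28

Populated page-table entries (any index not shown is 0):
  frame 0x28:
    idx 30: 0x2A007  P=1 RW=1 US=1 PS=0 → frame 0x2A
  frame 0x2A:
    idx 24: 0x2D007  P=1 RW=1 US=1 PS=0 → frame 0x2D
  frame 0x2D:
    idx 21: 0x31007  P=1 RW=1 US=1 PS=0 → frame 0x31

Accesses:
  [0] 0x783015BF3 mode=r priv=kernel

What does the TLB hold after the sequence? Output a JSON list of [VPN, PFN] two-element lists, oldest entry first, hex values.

Trace:
#0 VA=0x783015BF3 (r,kernel):
  lvl0: tbl 0x28, slot 30 ⇒ 0x2A007 (P1/RW1/US1/PS0)
  lvl1: tbl 0x2A, slot 24 ⇒ 0x2D007 (P1/RW1/US1/PS0)
  lvl2: tbl 0x2D, slot 21 ⇒ 0x31007 (P1/RW1/US1/PS0)
  ✓ 0x31BF3  — 3 lookups

TLB: [["0x783015", "0x31"]]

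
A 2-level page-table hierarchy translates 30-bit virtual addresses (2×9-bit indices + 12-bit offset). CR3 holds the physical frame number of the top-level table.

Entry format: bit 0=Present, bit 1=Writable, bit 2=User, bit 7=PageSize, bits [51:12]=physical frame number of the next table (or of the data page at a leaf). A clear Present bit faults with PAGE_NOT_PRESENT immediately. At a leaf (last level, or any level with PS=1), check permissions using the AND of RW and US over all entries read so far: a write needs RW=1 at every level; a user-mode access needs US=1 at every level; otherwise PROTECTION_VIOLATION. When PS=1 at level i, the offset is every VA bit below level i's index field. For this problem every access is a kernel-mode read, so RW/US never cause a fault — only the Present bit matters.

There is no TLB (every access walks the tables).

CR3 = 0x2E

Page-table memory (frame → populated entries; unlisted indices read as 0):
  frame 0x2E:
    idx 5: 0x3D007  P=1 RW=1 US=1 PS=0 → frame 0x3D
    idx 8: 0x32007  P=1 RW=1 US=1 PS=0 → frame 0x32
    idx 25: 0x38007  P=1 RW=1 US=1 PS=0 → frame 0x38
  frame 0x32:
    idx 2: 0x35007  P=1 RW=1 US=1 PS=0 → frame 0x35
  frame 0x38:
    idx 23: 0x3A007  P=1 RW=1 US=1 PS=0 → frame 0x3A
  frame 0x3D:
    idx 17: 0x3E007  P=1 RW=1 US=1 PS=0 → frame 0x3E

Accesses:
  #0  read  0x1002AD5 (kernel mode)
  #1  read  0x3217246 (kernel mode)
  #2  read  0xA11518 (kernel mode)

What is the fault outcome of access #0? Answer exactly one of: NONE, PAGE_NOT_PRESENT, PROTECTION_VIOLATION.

Trace:
#0 VA=0x1002AD5 (r,kernel):
  [0] read 0x2E idx=8: raw=0x32007 flags P=1 W=1 U=1 S=0
  [1] read 0x32 idx=2: raw=0x35007 flags P=1 W=1 U=1 S=0
  ✓ 0x35AD5  — 2 lookups
#1 VA=0x3217246 (r,kernel):
  [0] read 0x2E idx=25: raw=0x38007 flags P=1 W=1 U=1 S=0
  [1] read 0x38 idx=23: raw=0x3A007 flags P=1 W=1 U=1 S=0
  ✓ 0x3A246  — 2 lookups
#2 VA=0xA11518 (r,kernel):
  [0] read 0x2E idx=5: raw=0x3D007 flags P=1 W=1 U=1 S=0
  [1] read 0x3D idx=17: raw=0x3E007 flags P=1 W=1 U=1 S=0
  ✓ 0x3E518  — 2 lookups

Access #0 fault: NONE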